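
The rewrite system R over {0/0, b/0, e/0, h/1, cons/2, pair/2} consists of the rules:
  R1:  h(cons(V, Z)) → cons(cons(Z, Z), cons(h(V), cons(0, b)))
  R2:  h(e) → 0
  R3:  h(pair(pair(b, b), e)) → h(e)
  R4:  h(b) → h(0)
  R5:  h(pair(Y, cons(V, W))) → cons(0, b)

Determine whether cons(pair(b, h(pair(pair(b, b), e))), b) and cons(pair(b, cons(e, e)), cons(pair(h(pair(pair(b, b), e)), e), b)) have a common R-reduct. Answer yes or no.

no — NF(t₁) = cons(pair(b, 0), b), NF(t₂) = cons(pair(b, cons(e, e)), cons(pair(0, e), b))

Reduce t₁ = cons(pair(b, h(pair(pair(b, b), e))), b):
1. cons(pair(b, h(pair(pair(b, b), e))), b)  →  cons(pair(b, h(e)), b)   [R3 at 1.2]
2. cons(pair(b, h(e)), b)  →  cons(pair(b, 0), b)   [R2 at 1.2]

Reduce t₂ = cons(pair(b, cons(e, e)), cons(pair(h(pair(pair(b, b), e)), e), b)):
1. cons(pair(b, cons(e, e)), cons(pair(h(pair(pair(b, b), e)), e), b))  →  cons(pair(b, cons(e, e)), cons(pair(h(e), e), b))   [R3 at 2.1.1]
2. cons(pair(b, cons(e, e)), cons(pair(h(e), e), b))  →  cons(pair(b, cons(e, e)), cons(pair(0, e), b))   [R2 at 2.1.1]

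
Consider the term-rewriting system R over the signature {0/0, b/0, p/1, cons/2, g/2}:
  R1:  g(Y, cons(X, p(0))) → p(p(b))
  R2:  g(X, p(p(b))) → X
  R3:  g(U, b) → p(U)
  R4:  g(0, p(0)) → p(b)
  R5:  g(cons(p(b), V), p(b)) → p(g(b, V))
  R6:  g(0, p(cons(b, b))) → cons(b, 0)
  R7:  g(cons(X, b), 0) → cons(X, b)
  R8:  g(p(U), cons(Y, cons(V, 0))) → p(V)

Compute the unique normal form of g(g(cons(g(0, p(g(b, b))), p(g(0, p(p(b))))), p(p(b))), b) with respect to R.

1. g(g(cons(g(0, p(g(b, b))), p(g(0, p(p(b))))), p(p(b))), b)  →  p(g(cons(g(0, p(g(b, b))), p(g(0, p(p(b))))), p(p(b))))   [R3 at ε]
2. p(g(cons(g(0, p(g(b, b))), p(g(0, p(p(b))))), p(p(b))))  →  p(cons(g(0, p(g(b, b))), p(g(0, p(p(b))))))   [R2 at 1]
3. p(cons(g(0, p(g(b, b))), p(g(0, p(p(b))))))  →  p(cons(g(0, p(p(b))), p(g(0, p(p(b))))))   [R3 at 1.1.2.1]
4. p(cons(g(0, p(p(b))), p(g(0, p(p(b))))))  →  p(cons(0, p(g(0, p(p(b))))))   [R2 at 1.1]
5. p(cons(0, p(g(0, p(p(b))))))  →  p(cons(0, p(0)))   [R2 at 1.2.1]

p(cons(0, p(0)))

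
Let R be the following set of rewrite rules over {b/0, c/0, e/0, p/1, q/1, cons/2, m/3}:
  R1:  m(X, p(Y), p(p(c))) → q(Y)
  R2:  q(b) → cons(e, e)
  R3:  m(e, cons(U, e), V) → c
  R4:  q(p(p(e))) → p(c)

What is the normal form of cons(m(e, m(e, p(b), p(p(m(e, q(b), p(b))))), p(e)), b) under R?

cons(c, b)

1. cons(m(e, m(e, p(b), p(p(m(e, q(b), p(b))))), p(e)), b)  →  cons(m(e, m(e, p(b), p(p(m(e, cons(e, e), p(b))))), p(e)), b)   [R2 at 1.2.3.1.1.2]
2. cons(m(e, m(e, p(b), p(p(m(e, cons(e, e), p(b))))), p(e)), b)  →  cons(m(e, m(e, p(b), p(p(c))), p(e)), b)   [R3 at 1.2.3.1.1]
3. cons(m(e, m(e, p(b), p(p(c))), p(e)), b)  →  cons(m(e, q(b), p(e)), b)   [R1 at 1.2]
4. cons(m(e, q(b), p(e)), b)  →  cons(m(e, cons(e, e), p(e)), b)   [R2 at 1.2]
5. cons(m(e, cons(e, e), p(e)), b)  →  cons(c, b)   [R3 at 1]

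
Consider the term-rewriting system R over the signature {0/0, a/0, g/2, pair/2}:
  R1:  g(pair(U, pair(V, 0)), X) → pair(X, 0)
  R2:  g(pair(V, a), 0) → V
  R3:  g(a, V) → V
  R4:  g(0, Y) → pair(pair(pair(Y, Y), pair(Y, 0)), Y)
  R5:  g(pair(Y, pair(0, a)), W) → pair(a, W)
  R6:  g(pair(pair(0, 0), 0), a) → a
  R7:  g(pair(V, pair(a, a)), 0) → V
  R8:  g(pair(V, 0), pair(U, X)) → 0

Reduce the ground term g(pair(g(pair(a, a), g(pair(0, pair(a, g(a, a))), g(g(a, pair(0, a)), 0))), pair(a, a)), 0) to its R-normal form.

1. g(pair(g(pair(a, a), g(pair(0, pair(a, g(a, a))), g(g(a, pair(0, a)), 0))), pair(a, a)), 0)  →  g(pair(a, a), g(pair(0, pair(a, g(a, a))), g(g(a, pair(0, a)), 0)))   [R7 at ε]
2. g(pair(a, a), g(pair(0, pair(a, g(a, a))), g(g(a, pair(0, a)), 0)))  →  g(pair(a, a), g(pair(0, pair(a, a)), g(g(a, pair(0, a)), 0)))   [R3 at 2.1.2.2]
3. g(pair(a, a), g(pair(0, pair(a, a)), g(g(a, pair(0, a)), 0)))  →  g(pair(a, a), g(pair(0, pair(a, a)), g(pair(0, a), 0)))   [R3 at 2.2.1]
4. g(pair(a, a), g(pair(0, pair(a, a)), g(pair(0, a), 0)))  →  g(pair(a, a), g(pair(0, pair(a, a)), 0))   [R2 at 2.2]
5. g(pair(a, a), g(pair(0, pair(a, a)), 0))  →  g(pair(a, a), 0)   [R7 at 2]
6. g(pair(a, a), 0)  →  a   [R2 at ε]

a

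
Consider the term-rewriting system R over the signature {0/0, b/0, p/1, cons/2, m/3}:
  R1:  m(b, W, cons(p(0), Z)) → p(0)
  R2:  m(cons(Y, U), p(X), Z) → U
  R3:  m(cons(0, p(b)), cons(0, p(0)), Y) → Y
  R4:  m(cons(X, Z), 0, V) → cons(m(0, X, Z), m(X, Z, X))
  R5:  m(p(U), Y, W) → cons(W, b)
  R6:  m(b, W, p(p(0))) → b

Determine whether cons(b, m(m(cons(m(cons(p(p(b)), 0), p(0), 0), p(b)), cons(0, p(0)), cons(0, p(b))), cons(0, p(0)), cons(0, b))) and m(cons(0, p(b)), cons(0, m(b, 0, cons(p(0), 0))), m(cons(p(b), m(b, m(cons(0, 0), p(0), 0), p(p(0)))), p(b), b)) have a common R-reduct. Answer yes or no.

Reduce t₁ = cons(b, m(m(cons(m(cons(p(p(b)), 0), p(0), 0), p(b)), cons(0, p(0)), cons(0, p(b))), cons(0, p(0)), cons(0, b))):
1. cons(b, m(m(cons(m(cons(p(p(b)), 0), p(0), 0), p(b)), cons(0, p(0)), cons(0, p(b))), cons(0, p(0)), cons(0, b)))  →  cons(b, m(m(cons(0, p(b)), cons(0, p(0)), cons(0, p(b))), cons(0, p(0)), cons(0, b)))   [R2 at 2.1.1.1]
2. cons(b, m(m(cons(0, p(b)), cons(0, p(0)), cons(0, p(b))), cons(0, p(0)), cons(0, b)))  →  cons(b, m(cons(0, p(b)), cons(0, p(0)), cons(0, b)))   [R3 at 2.1]
3. cons(b, m(cons(0, p(b)), cons(0, p(0)), cons(0, b)))  →  cons(b, cons(0, b))   [R3 at 2]

Reduce t₂ = m(cons(0, p(b)), cons(0, m(b, 0, cons(p(0), 0))), m(cons(p(b), m(b, m(cons(0, 0), p(0), 0), p(p(0)))), p(b), b)):
1. m(cons(0, p(b)), cons(0, m(b, 0, cons(p(0), 0))), m(cons(p(b), m(b, m(cons(0, 0), p(0), 0), p(p(0)))), p(b), b))  →  m(cons(0, p(b)), cons(0, p(0)), m(cons(p(b), m(b, m(cons(0, 0), p(0), 0), p(p(0)))), p(b), b))   [R1 at 2.2]
2. m(cons(0, p(b)), cons(0, p(0)), m(cons(p(b), m(b, m(cons(0, 0), p(0), 0), p(p(0)))), p(b), b))  →  m(cons(p(b), m(b, m(cons(0, 0), p(0), 0), p(p(0)))), p(b), b)   [R3 at ε]
3. m(cons(p(b), m(b, m(cons(0, 0), p(0), 0), p(p(0)))), p(b), b)  →  m(b, m(cons(0, 0), p(0), 0), p(p(0)))   [R2 at ε]
4. m(b, m(cons(0, 0), p(0), 0), p(p(0)))  →  b   [R6 at ε]

no — NF(t₁) = cons(b, cons(0, b)), NF(t₂) = b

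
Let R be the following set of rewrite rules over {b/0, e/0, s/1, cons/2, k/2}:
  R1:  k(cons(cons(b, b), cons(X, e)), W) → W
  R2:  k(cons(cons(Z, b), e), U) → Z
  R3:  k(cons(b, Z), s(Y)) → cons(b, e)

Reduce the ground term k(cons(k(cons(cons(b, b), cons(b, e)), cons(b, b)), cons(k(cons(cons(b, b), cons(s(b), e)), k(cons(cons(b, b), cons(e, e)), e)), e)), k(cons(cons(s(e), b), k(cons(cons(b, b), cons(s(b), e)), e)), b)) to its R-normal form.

1. k(cons(k(cons(cons(b, b), cons(b, e)), cons(b, b)), cons(k(cons(cons(b, b), cons(s(b), e)), k(cons(cons(b, b), cons(e, e)), e)), e)), k(cons(cons(s(e), b), k(cons(cons(b, b), cons(s(b), e)), e)), b))  →  k(cons(cons(b, b), cons(k(cons(cons(b, b), cons(s(b), e)), k(cons(cons(b, b), cons(e, e)), e)), e)), k(cons(cons(s(e), b), k(cons(cons(b, b), cons(s(b), e)), e)), b))   [R1 at 1.1]
2. k(cons(cons(b, b), cons(k(cons(cons(b, b), cons(s(b), e)), k(cons(cons(b, b), cons(e, e)), e)), e)), k(cons(cons(s(e), b), k(cons(cons(b, b), cons(s(b), e)), e)), b))  →  k(cons(cons(s(e), b), k(cons(cons(b, b), cons(s(b), e)), e)), b)   [R1 at ε]
3. k(cons(cons(s(e), b), k(cons(cons(b, b), cons(s(b), e)), e)), b)  →  k(cons(cons(s(e), b), e), b)   [R1 at 1.2]
4. k(cons(cons(s(e), b), e), b)  →  s(e)   [R2 at ε]

s(e)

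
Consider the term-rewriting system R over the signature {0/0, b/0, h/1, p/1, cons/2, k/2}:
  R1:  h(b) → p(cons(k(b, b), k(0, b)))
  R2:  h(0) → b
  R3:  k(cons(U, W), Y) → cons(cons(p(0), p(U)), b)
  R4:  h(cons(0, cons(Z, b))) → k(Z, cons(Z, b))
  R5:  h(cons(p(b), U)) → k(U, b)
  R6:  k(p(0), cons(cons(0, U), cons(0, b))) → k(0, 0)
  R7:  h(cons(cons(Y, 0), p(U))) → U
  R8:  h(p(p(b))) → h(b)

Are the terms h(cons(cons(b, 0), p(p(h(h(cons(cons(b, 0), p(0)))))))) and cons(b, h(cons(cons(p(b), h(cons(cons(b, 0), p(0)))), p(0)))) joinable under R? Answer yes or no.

no — NF(t₁) = p(b), NF(t₂) = cons(b, 0)

Reduce t₁ = h(cons(cons(b, 0), p(p(h(h(cons(cons(b, 0), p(0)))))))):
1. h(cons(cons(b, 0), p(p(h(h(cons(cons(b, 0), p(0))))))))  →  p(h(h(cons(cons(b, 0), p(0)))))   [R7 at ε]
2. p(h(h(cons(cons(b, 0), p(0)))))  →  p(h(0))   [R7 at 1.1]
3. p(h(0))  →  p(b)   [R2 at 1]

Reduce t₂ = cons(b, h(cons(cons(p(b), h(cons(cons(b, 0), p(0)))), p(0)))):
1. cons(b, h(cons(cons(p(b), h(cons(cons(b, 0), p(0)))), p(0))))  →  cons(b, h(cons(cons(p(b), 0), p(0))))   [R7 at 2.1.1.2]
2. cons(b, h(cons(cons(p(b), 0), p(0))))  →  cons(b, 0)   [R7 at 2]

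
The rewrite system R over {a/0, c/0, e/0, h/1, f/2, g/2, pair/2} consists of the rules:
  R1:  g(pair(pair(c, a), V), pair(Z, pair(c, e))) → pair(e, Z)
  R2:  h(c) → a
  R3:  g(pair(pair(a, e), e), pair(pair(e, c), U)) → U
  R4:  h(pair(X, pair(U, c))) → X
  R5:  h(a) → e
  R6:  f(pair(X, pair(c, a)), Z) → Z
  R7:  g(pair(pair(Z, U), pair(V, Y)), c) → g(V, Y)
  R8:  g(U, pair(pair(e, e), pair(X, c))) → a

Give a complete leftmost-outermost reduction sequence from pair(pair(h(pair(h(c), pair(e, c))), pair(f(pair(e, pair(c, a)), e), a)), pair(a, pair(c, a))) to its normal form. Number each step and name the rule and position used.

pair(pair(a, pair(e, a)), pair(a, pair(c, a)))

1. pair(pair(h(pair(h(c), pair(e, c))), pair(f(pair(e, pair(c, a)), e), a)), pair(a, pair(c, a)))  →  pair(pair(h(c), pair(f(pair(e, pair(c, a)), e), a)), pair(a, pair(c, a)))   [R4 at 1.1]
2. pair(pair(h(c), pair(f(pair(e, pair(c, a)), e), a)), pair(a, pair(c, a)))  →  pair(pair(a, pair(f(pair(e, pair(c, a)), e), a)), pair(a, pair(c, a)))   [R2 at 1.1]
3. pair(pair(a, pair(f(pair(e, pair(c, a)), e), a)), pair(a, pair(c, a)))  →  pair(pair(a, pair(e, a)), pair(a, pair(c, a)))   [R6 at 1.2.1]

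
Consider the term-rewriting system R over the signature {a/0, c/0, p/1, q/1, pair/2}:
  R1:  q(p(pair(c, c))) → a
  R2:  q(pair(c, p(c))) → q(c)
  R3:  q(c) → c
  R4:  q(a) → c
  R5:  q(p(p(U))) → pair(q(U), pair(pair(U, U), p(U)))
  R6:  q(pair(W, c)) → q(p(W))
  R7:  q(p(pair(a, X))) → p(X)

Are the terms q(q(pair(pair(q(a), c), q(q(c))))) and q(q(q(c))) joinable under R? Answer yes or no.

yes — NF(t₁) = c, NF(t₂) = c

Reduce t₁ = q(q(pair(pair(q(a), c), q(q(c))))):
1. q(q(pair(pair(q(a), c), q(q(c)))))  →  q(q(pair(pair(c, c), q(q(c)))))   [R4 at 1.1.1.1]
2. q(q(pair(pair(c, c), q(q(c)))))  →  q(q(pair(pair(c, c), q(c))))   [R3 at 1.1.2.1]
3. q(q(pair(pair(c, c), q(c))))  →  q(q(pair(pair(c, c), c)))   [R3 at 1.1.2]
4. q(q(pair(pair(c, c), c)))  →  q(q(p(pair(c, c))))   [R6 at 1]
5. q(q(p(pair(c, c))))  →  q(a)   [R1 at 1]
6. q(a)  →  c   [R4 at ε]

Reduce t₂ = q(q(q(c))):
1. q(q(q(c)))  →  q(q(c))   [R3 at 1.1]
2. q(q(c))  →  q(c)   [R3 at 1]
3. q(c)  →  c   [R3 at ε]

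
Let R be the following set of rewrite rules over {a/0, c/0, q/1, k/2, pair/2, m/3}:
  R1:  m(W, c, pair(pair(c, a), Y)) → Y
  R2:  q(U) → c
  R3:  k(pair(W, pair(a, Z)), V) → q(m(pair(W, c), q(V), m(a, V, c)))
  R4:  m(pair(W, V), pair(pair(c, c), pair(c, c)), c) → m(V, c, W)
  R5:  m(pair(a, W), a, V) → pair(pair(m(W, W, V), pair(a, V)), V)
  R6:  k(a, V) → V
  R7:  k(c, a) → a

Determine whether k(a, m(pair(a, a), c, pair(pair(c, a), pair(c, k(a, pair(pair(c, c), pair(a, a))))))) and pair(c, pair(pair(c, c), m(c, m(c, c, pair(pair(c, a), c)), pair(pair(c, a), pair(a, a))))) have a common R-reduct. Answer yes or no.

yes — NF(t₁) = pair(c, pair(pair(c, c), pair(a, a))), NF(t₂) = pair(c, pair(pair(c, c), pair(a, a)))

Reduce t₁ = k(a, m(pair(a, a), c, pair(pair(c, a), pair(c, k(a, pair(pair(c, c), pair(a, a))))))):
1. k(a, m(pair(a, a), c, pair(pair(c, a), pair(c, k(a, pair(pair(c, c), pair(a, a)))))))  →  m(pair(a, a), c, pair(pair(c, a), pair(c, k(a, pair(pair(c, c), pair(a, a))))))   [R6 at ε]
2. m(pair(a, a), c, pair(pair(c, a), pair(c, k(a, pair(pair(c, c), pair(a, a))))))  →  pair(c, k(a, pair(pair(c, c), pair(a, a))))   [R1 at ε]
3. pair(c, k(a, pair(pair(c, c), pair(a, a))))  →  pair(c, pair(pair(c, c), pair(a, a)))   [R6 at 2]

Reduce t₂ = pair(c, pair(pair(c, c), m(c, m(c, c, pair(pair(c, a), c)), pair(pair(c, a), pair(a, a))))):
1. pair(c, pair(pair(c, c), m(c, m(c, c, pair(pair(c, a), c)), pair(pair(c, a), pair(a, a)))))  →  pair(c, pair(pair(c, c), m(c, c, pair(pair(c, a), pair(a, a)))))   [R1 at 2.2.2]
2. pair(c, pair(pair(c, c), m(c, c, pair(pair(c, a), pair(a, a)))))  →  pair(c, pair(pair(c, c), pair(a, a)))   [R1 at 2.2]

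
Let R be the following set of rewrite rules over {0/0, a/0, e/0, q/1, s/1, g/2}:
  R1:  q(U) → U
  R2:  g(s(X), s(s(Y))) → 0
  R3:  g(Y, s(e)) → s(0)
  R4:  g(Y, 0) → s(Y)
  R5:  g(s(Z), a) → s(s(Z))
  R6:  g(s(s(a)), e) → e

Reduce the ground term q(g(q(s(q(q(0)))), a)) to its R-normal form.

s(s(0))

1. q(g(q(s(q(q(0)))), a))  →  g(q(s(q(q(0)))), a)   [R1 at ε]
2. g(q(s(q(q(0)))), a)  →  g(s(q(q(0))), a)   [R1 at 1]
3. g(s(q(q(0))), a)  →  s(s(q(q(0))))   [R5 at ε]
4. s(s(q(q(0))))  →  s(s(q(0)))   [R1 at 1.1]
5. s(s(q(0)))  →  s(s(0))   [R1 at 1.1]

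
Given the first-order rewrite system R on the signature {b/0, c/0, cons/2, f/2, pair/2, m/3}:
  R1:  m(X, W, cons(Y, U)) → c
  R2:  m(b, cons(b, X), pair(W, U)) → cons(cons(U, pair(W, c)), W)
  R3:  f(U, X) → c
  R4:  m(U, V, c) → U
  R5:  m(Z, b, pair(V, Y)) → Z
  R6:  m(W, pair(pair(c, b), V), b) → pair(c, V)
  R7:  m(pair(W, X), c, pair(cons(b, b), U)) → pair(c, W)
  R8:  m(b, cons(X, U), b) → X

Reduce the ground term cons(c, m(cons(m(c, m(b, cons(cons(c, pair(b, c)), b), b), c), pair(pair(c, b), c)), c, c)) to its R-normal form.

1. cons(c, m(cons(m(c, m(b, cons(cons(c, pair(b, c)), b), b), c), pair(pair(c, b), c)), c, c))  →  cons(c, cons(m(c, m(b, cons(cons(c, pair(b, c)), b), b), c), pair(pair(c, b), c)))   [R4 at 2]
2. cons(c, cons(m(c, m(b, cons(cons(c, pair(b, c)), b), b), c), pair(pair(c, b), c)))  →  cons(c, cons(c, pair(pair(c, b), c)))   [R4 at 2.1]

cons(c, cons(c, pair(pair(c, b), c)))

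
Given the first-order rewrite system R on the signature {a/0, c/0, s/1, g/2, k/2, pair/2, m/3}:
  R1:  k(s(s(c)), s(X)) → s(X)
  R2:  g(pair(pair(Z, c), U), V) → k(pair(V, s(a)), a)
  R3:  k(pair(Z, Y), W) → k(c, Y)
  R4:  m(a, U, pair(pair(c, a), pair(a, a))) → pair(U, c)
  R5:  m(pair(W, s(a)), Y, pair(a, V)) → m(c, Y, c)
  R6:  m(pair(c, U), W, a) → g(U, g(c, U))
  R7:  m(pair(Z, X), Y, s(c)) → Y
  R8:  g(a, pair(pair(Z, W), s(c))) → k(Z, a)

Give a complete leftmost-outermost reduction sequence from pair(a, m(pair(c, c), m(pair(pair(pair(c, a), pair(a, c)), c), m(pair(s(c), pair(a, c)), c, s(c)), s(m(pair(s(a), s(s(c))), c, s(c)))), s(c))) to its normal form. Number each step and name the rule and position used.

pair(a, c)

1. pair(a, m(pair(c, c), m(pair(pair(pair(c, a), pair(a, c)), c), m(pair(s(c), pair(a, c)), c, s(c)), s(m(pair(s(a), s(s(c))), c, s(c)))), s(c)))  →  pair(a, m(pair(pair(pair(c, a), pair(a, c)), c), m(pair(s(c), pair(a, c)), c, s(c)), s(m(pair(s(a), s(s(c))), c, s(c)))))   [R7 at 2]
2. pair(a, m(pair(pair(pair(c, a), pair(a, c)), c), m(pair(s(c), pair(a, c)), c, s(c)), s(m(pair(s(a), s(s(c))), c, s(c)))))  →  pair(a, m(pair(pair(pair(c, a), pair(a, c)), c), c, s(m(pair(s(a), s(s(c))), c, s(c)))))   [R7 at 2.2]
3. pair(a, m(pair(pair(pair(c, a), pair(a, c)), c), c, s(m(pair(s(a), s(s(c))), c, s(c)))))  →  pair(a, m(pair(pair(pair(c, a), pair(a, c)), c), c, s(c)))   [R7 at 2.3.1]
4. pair(a, m(pair(pair(pair(c, a), pair(a, c)), c), c, s(c)))  →  pair(a, c)   [R7 at 2]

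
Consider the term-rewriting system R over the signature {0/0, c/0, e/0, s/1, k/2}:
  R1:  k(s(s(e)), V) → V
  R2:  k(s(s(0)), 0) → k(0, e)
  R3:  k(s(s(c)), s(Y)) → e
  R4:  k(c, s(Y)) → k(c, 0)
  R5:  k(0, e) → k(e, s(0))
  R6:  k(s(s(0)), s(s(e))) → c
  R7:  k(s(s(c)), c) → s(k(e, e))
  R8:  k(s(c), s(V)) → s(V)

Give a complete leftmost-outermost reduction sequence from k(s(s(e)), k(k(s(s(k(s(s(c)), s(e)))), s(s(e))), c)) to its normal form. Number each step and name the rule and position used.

1. k(s(s(e)), k(k(s(s(k(s(s(c)), s(e)))), s(s(e))), c))  →  k(k(s(s(k(s(s(c)), s(e)))), s(s(e))), c)   [R1 at ε]
2. k(k(s(s(k(s(s(c)), s(e)))), s(s(e))), c)  →  k(k(s(s(e)), s(s(e))), c)   [R3 at 1.1.1.1]
3. k(k(s(s(e)), s(s(e))), c)  →  k(s(s(e)), c)   [R1 at 1]
4. k(s(s(e)), c)  →  c   [R1 at ε]

c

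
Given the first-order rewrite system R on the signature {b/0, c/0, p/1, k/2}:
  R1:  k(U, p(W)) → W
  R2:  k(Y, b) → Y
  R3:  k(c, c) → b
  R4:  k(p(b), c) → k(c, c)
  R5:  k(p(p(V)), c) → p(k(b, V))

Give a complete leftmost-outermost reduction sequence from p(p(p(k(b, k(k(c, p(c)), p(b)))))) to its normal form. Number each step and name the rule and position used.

p(p(p(b)))

1. p(p(p(k(b, k(k(c, p(c)), p(b))))))  →  p(p(p(k(b, b))))   [R1 at 1.1.1.2]
2. p(p(p(k(b, b))))  →  p(p(p(b)))   [R2 at 1.1.1]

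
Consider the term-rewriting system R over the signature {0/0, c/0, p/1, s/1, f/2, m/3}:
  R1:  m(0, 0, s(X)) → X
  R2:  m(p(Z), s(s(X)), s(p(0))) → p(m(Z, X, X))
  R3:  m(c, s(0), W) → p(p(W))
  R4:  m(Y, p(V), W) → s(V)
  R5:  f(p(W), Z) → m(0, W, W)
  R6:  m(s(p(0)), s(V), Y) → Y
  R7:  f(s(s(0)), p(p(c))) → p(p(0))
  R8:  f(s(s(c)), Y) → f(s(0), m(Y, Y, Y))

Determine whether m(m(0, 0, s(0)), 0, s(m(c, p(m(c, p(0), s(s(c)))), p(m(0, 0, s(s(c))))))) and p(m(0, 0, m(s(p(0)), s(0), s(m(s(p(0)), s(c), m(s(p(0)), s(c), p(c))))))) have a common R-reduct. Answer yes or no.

Reduce t₁ = m(m(0, 0, s(0)), 0, s(m(c, p(m(c, p(0), s(s(c)))), p(m(0, 0, s(s(c))))))):
1. m(m(0, 0, s(0)), 0, s(m(c, p(m(c, p(0), s(s(c)))), p(m(0, 0, s(s(c)))))))  →  m(0, 0, s(m(c, p(m(c, p(0), s(s(c)))), p(m(0, 0, s(s(c)))))))   [R1 at 1]
2. m(0, 0, s(m(c, p(m(c, p(0), s(s(c)))), p(m(0, 0, s(s(c)))))))  →  m(c, p(m(c, p(0), s(s(c)))), p(m(0, 0, s(s(c)))))   [R1 at ε]
3. m(c, p(m(c, p(0), s(s(c)))), p(m(0, 0, s(s(c)))))  →  s(m(c, p(0), s(s(c))))   [R4 at ε]
4. s(m(c, p(0), s(s(c))))  →  s(s(0))   [R4 at 1]

Reduce t₂ = p(m(0, 0, m(s(p(0)), s(0), s(m(s(p(0)), s(c), m(s(p(0)), s(c), p(c))))))):
1. p(m(0, 0, m(s(p(0)), s(0), s(m(s(p(0)), s(c), m(s(p(0)), s(c), p(c)))))))  →  p(m(0, 0, s(m(s(p(0)), s(c), m(s(p(0)), s(c), p(c))))))   [R6 at 1.3]
2. p(m(0, 0, s(m(s(p(0)), s(c), m(s(p(0)), s(c), p(c))))))  →  p(m(s(p(0)), s(c), m(s(p(0)), s(c), p(c))))   [R1 at 1]
3. p(m(s(p(0)), s(c), m(s(p(0)), s(c), p(c))))  →  p(m(s(p(0)), s(c), p(c)))   [R6 at 1]
4. p(m(s(p(0)), s(c), p(c)))  →  p(p(c))   [R6 at 1]

no — NF(t₁) = s(s(0)), NF(t₂) = p(p(c))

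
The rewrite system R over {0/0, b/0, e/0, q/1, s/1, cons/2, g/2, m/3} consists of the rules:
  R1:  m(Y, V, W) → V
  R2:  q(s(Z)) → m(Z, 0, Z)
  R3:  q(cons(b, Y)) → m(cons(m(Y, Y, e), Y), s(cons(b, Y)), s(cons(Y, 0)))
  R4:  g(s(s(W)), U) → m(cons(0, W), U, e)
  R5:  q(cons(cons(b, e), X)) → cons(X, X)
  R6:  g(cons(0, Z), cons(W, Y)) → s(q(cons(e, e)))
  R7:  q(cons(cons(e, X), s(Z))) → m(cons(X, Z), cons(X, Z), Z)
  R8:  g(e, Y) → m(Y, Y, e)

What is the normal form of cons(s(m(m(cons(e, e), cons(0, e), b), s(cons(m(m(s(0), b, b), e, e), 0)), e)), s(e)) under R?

cons(s(s(cons(e, 0))), s(e))

1. cons(s(m(m(cons(e, e), cons(0, e), b), s(cons(m(m(s(0), b, b), e, e), 0)), e)), s(e))  →  cons(s(s(cons(m(m(s(0), b, b), e, e), 0))), s(e))   [R1 at 1.1]
2. cons(s(s(cons(m(m(s(0), b, b), e, e), 0))), s(e))  →  cons(s(s(cons(e, 0))), s(e))   [R1 at 1.1.1.1]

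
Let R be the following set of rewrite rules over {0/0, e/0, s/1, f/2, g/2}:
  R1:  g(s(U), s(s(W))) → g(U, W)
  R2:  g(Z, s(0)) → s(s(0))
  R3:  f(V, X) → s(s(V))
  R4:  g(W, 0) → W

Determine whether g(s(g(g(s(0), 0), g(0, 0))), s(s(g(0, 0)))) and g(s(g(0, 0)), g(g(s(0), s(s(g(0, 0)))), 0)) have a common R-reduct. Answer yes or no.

Reduce t₁ = g(s(g(g(s(0), 0), g(0, 0))), s(s(g(0, 0)))):
1. g(s(g(g(s(0), 0), g(0, 0))), s(s(g(0, 0))))  →  g(g(g(s(0), 0), g(0, 0)), g(0, 0))   [R1 at ε]
2. g(g(g(s(0), 0), g(0, 0)), g(0, 0))  →  g(g(s(0), g(0, 0)), g(0, 0))   [R4 at 1.1]
3. g(g(s(0), g(0, 0)), g(0, 0))  →  g(g(s(0), 0), g(0, 0))   [R4 at 1.2]
4. g(g(s(0), 0), g(0, 0))  →  g(s(0), g(0, 0))   [R4 at 1]
5. g(s(0), g(0, 0))  →  g(s(0), 0)   [R4 at 2]
6. g(s(0), 0)  →  s(0)   [R4 at ε]

Reduce t₂ = g(s(g(0, 0)), g(g(s(0), s(s(g(0, 0)))), 0)):
1. g(s(g(0, 0)), g(g(s(0), s(s(g(0, 0)))), 0))  →  g(s(0), g(g(s(0), s(s(g(0, 0)))), 0))   [R4 at 1.1]
2. g(s(0), g(g(s(0), s(s(g(0, 0)))), 0))  →  g(s(0), g(s(0), s(s(g(0, 0)))))   [R4 at 2]
3. g(s(0), g(s(0), s(s(g(0, 0)))))  →  g(s(0), g(0, g(0, 0)))   [R1 at 2]
4. g(s(0), g(0, g(0, 0)))  →  g(s(0), g(0, 0))   [R4 at 2.2]
5. g(s(0), g(0, 0))  →  g(s(0), 0)   [R4 at 2]
6. g(s(0), 0)  →  s(0)   [R4 at ε]

yes — NF(t₁) = s(0), NF(t₂) = s(0)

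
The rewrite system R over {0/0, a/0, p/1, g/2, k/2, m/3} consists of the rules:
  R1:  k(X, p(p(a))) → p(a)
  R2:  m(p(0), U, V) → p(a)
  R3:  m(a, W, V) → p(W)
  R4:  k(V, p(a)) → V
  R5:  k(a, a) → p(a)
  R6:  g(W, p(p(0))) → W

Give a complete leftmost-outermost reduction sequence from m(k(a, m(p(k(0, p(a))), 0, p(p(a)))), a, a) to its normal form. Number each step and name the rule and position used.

p(a)

1. m(k(a, m(p(k(0, p(a))), 0, p(p(a)))), a, a)  →  m(k(a, m(p(0), 0, p(p(a)))), a, a)   [R4 at 1.2.1.1]
2. m(k(a, m(p(0), 0, p(p(a)))), a, a)  →  m(k(a, p(a)), a, a)   [R2 at 1.2]
3. m(k(a, p(a)), a, a)  →  m(a, a, a)   [R4 at 1]
4. m(a, a, a)  →  p(a)   [R3 at ε]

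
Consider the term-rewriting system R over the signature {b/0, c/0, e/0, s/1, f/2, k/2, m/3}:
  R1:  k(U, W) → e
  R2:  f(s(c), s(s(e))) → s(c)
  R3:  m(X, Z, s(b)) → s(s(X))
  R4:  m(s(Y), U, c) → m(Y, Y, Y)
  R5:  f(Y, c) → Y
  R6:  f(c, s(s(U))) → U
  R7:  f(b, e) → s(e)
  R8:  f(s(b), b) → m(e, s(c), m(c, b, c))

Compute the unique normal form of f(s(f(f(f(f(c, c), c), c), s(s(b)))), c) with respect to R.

s(b)

1. f(s(f(f(f(f(c, c), c), c), s(s(b)))), c)  →  s(f(f(f(f(c, c), c), c), s(s(b))))   [R5 at ε]
2. s(f(f(f(f(c, c), c), c), s(s(b))))  →  s(f(f(f(c, c), c), s(s(b))))   [R5 at 1.1]
3. s(f(f(f(c, c), c), s(s(b))))  →  s(f(f(c, c), s(s(b))))   [R5 at 1.1]
4. s(f(f(c, c), s(s(b))))  →  s(f(c, s(s(b))))   [R5 at 1.1]
5. s(f(c, s(s(b))))  →  s(b)   [R6 at 1]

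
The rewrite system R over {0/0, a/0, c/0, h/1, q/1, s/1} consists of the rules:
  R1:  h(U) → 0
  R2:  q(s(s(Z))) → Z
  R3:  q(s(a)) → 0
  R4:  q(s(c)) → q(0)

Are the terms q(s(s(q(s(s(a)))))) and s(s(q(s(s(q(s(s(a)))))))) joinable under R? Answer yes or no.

no — NF(t₁) = a, NF(t₂) = s(s(a))

Reduce t₁ = q(s(s(q(s(s(a)))))):
1. q(s(s(q(s(s(a))))))  →  q(s(s(a)))   [R2 at ε]
2. q(s(s(a)))  →  a   [R2 at ε]

Reduce t₂ = s(s(q(s(s(q(s(s(a)))))))):
1. s(s(q(s(s(q(s(s(a))))))))  →  s(s(q(s(s(a)))))   [R2 at 1.1]
2. s(s(q(s(s(a)))))  →  s(s(a))   [R2 at 1.1]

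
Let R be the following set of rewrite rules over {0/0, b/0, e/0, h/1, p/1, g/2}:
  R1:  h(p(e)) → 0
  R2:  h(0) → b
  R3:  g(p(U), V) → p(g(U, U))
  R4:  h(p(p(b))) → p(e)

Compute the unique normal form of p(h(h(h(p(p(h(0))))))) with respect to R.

p(b)

1. p(h(h(h(p(p(h(0)))))))  →  p(h(h(h(p(p(b))))))   [R2 at 1.1.1.1.1.1]
2. p(h(h(h(p(p(b))))))  →  p(h(h(p(e))))   [R4 at 1.1.1]
3. p(h(h(p(e))))  →  p(h(0))   [R1 at 1.1]
4. p(h(0))  →  p(b)   [R2 at 1]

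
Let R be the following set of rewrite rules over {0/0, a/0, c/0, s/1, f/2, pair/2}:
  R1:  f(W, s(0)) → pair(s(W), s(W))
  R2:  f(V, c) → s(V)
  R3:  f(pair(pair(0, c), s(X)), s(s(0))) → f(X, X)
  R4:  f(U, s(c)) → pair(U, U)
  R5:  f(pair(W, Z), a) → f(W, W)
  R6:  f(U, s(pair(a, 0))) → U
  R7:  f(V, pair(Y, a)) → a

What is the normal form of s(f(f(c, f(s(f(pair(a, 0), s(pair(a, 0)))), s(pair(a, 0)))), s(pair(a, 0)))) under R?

1. s(f(f(c, f(s(f(pair(a, 0), s(pair(a, 0)))), s(pair(a, 0)))), s(pair(a, 0))))  →  s(f(c, f(s(f(pair(a, 0), s(pair(a, 0)))), s(pair(a, 0)))))   [R6 at 1]
2. s(f(c, f(s(f(pair(a, 0), s(pair(a, 0)))), s(pair(a, 0)))))  →  s(f(c, s(f(pair(a, 0), s(pair(a, 0))))))   [R6 at 1.2]
3. s(f(c, s(f(pair(a, 0), s(pair(a, 0))))))  →  s(f(c, s(pair(a, 0))))   [R6 at 1.2.1]
4. s(f(c, s(pair(a, 0))))  →  s(c)   [R6 at 1]

s(c)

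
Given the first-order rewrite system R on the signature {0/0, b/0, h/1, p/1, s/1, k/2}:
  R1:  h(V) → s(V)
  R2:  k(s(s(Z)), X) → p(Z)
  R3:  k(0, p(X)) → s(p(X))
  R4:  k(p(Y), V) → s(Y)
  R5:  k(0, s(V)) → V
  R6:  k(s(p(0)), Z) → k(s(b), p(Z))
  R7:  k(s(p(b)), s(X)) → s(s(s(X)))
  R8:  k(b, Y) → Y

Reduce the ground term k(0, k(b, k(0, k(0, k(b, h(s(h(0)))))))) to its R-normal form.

0

1. k(0, k(b, k(0, k(0, k(b, h(s(h(0))))))))  →  k(0, k(0, k(0, k(b, h(s(h(0)))))))   [R8 at 2]
2. k(0, k(0, k(0, k(b, h(s(h(0)))))))  →  k(0, k(0, k(0, h(s(h(0))))))   [R8 at 2.2.2]
3. k(0, k(0, k(0, h(s(h(0))))))  →  k(0, k(0, k(0, s(s(h(0))))))   [R1 at 2.2.2]
4. k(0, k(0, k(0, s(s(h(0))))))  →  k(0, k(0, s(h(0))))   [R5 at 2.2]
5. k(0, k(0, s(h(0))))  →  k(0, h(0))   [R5 at 2]
6. k(0, h(0))  →  k(0, s(0))   [R1 at 2]
7. k(0, s(0))  →  0   [R5 at ε]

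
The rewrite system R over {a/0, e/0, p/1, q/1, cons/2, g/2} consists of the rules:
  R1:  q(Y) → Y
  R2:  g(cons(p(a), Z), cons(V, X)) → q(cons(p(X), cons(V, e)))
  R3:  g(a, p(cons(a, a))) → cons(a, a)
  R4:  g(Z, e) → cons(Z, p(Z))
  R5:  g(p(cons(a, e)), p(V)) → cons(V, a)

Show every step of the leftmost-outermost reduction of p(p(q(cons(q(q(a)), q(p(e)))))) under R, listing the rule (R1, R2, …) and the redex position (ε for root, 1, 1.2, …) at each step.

p(p(cons(a, p(e))))

1. p(p(q(cons(q(q(a)), q(p(e))))))  →  p(p(cons(q(q(a)), q(p(e)))))   [R1 at 1.1]
2. p(p(cons(q(q(a)), q(p(e)))))  →  p(p(cons(q(a), q(p(e)))))   [R1 at 1.1.1]
3. p(p(cons(q(a), q(p(e)))))  →  p(p(cons(a, q(p(e)))))   [R1 at 1.1.1]
4. p(p(cons(a, q(p(e)))))  →  p(p(cons(a, p(e))))   [R1 at 1.1.2]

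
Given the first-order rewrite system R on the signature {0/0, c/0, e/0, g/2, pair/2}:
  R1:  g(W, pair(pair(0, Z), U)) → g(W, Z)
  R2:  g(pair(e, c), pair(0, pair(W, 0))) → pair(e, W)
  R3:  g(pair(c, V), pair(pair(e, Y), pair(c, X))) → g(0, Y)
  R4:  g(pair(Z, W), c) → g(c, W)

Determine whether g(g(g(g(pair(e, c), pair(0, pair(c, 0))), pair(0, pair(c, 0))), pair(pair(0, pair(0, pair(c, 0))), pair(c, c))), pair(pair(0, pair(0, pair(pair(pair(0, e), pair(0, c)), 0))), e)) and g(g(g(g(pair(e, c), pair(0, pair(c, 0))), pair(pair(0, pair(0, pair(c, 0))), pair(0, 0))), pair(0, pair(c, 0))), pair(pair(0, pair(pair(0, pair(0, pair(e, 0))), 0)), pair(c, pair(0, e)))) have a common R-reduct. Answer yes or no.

no — NF(t₁) = pair(e, pair(pair(0, e), pair(0, c))), NF(t₂) = pair(e, e)

Reduce t₁ = g(g(g(g(pair(e, c), pair(0, pair(c, 0))), pair(0, pair(c, 0))), pair(pair(0, pair(0, pair(c, 0))), pair(c, c))), pair(pair(0, pair(0, pair(pair(pair(0, e), pair(0, c)), 0))), e)):
1. g(g(g(g(pair(e, c), pair(0, pair(c, 0))), pair(0, pair(c, 0))), pair(pair(0, pair(0, pair(c, 0))), pair(c, c))), pair(pair(0, pair(0, pair(pair(pair(0, e), pair(0, c)), 0))), e))  →  g(g(g(g(pair(e, c), pair(0, pair(c, 0))), pair(0, pair(c, 0))), pair(pair(0, pair(0, pair(c, 0))), pair(c, c))), pair(0, pair(pair(pair(0, e), pair(0, c)), 0)))   [R1 at ε]
2. g(g(g(g(pair(e, c), pair(0, pair(c, 0))), pair(0, pair(c, 0))), pair(pair(0, pair(0, pair(c, 0))), pair(c, c))), pair(0, pair(pair(pair(0, e), pair(0, c)), 0)))  →  g(g(g(g(pair(e, c), pair(0, pair(c, 0))), pair(0, pair(c, 0))), pair(0, pair(c, 0))), pair(0, pair(pair(pair(0, e), pair(0, c)), 0)))   [R1 at 1]
3. g(g(g(g(pair(e, c), pair(0, pair(c, 0))), pair(0, pair(c, 0))), pair(0, pair(c, 0))), pair(0, pair(pair(pair(0, e), pair(0, c)), 0)))  →  g(g(g(pair(e, c), pair(0, pair(c, 0))), pair(0, pair(c, 0))), pair(0, pair(pair(pair(0, e), pair(0, c)), 0)))   [R2 at 1.1.1]
4. g(g(g(pair(e, c), pair(0, pair(c, 0))), pair(0, pair(c, 0))), pair(0, pair(pair(pair(0, e), pair(0, c)), 0)))  →  g(g(pair(e, c), pair(0, pair(c, 0))), pair(0, pair(pair(pair(0, e), pair(0, c)), 0)))   [R2 at 1.1]
5. g(g(pair(e, c), pair(0, pair(c, 0))), pair(0, pair(pair(pair(0, e), pair(0, c)), 0)))  →  g(pair(e, c), pair(0, pair(pair(pair(0, e), pair(0, c)), 0)))   [R2 at 1]
6. g(pair(e, c), pair(0, pair(pair(pair(0, e), pair(0, c)), 0)))  →  pair(e, pair(pair(0, e), pair(0, c)))   [R2 at ε]

Reduce t₂ = g(g(g(g(pair(e, c), pair(0, pair(c, 0))), pair(pair(0, pair(0, pair(c, 0))), pair(0, 0))), pair(0, pair(c, 0))), pair(pair(0, pair(pair(0, pair(0, pair(e, 0))), 0)), pair(c, pair(0, e)))):
1. g(g(g(g(pair(e, c), pair(0, pair(c, 0))), pair(pair(0, pair(0, pair(c, 0))), pair(0, 0))), pair(0, pair(c, 0))), pair(pair(0, pair(pair(0, pair(0, pair(e, 0))), 0)), pair(c, pair(0, e))))  →  g(g(g(g(pair(e, c), pair(0, pair(c, 0))), pair(pair(0, pair(0, pair(c, 0))), pair(0, 0))), pair(0, pair(c, 0))), pair(pair(0, pair(0, pair(e, 0))), 0))   [R1 at ε]
2. g(g(g(g(pair(e, c), pair(0, pair(c, 0))), pair(pair(0, pair(0, pair(c, 0))), pair(0, 0))), pair(0, pair(c, 0))), pair(pair(0, pair(0, pair(e, 0))), 0))  →  g(g(g(g(pair(e, c), pair(0, pair(c, 0))), pair(pair(0, pair(0, pair(c, 0))), pair(0, 0))), pair(0, pair(c, 0))), pair(0, pair(e, 0)))   [R1 at ε]
3. g(g(g(g(pair(e, c), pair(0, pair(c, 0))), pair(pair(0, pair(0, pair(c, 0))), pair(0, 0))), pair(0, pair(c, 0))), pair(0, pair(e, 0)))  →  g(g(g(g(pair(e, c), pair(0, pair(c, 0))), pair(0, pair(c, 0))), pair(0, pair(c, 0))), pair(0, pair(e, 0)))   [R1 at 1.1]
4. g(g(g(g(pair(e, c), pair(0, pair(c, 0))), pair(0, pair(c, 0))), pair(0, pair(c, 0))), pair(0, pair(e, 0)))  →  g(g(g(pair(e, c), pair(0, pair(c, 0))), pair(0, pair(c, 0))), pair(0, pair(e, 0)))   [R2 at 1.1.1]
5. g(g(g(pair(e, c), pair(0, pair(c, 0))), pair(0, pair(c, 0))), pair(0, pair(e, 0)))  →  g(g(pair(e, c), pair(0, pair(c, 0))), pair(0, pair(e, 0)))   [R2 at 1.1]
6. g(g(pair(e, c), pair(0, pair(c, 0))), pair(0, pair(e, 0)))  →  g(pair(e, c), pair(0, pair(e, 0)))   [R2 at 1]
7. g(pair(e, c), pair(0, pair(e, 0)))  →  pair(e, e)   [R2 at ε]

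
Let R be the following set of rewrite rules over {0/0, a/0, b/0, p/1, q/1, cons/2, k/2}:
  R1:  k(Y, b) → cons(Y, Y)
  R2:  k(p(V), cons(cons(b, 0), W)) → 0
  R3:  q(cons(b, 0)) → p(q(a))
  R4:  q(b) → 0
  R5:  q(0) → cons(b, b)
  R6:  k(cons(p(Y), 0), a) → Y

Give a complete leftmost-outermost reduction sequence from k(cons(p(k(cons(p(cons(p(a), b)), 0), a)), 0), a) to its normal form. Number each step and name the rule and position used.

1. k(cons(p(k(cons(p(cons(p(a), b)), 0), a)), 0), a)  →  k(cons(p(cons(p(a), b)), 0), a)   [R6 at ε]
2. k(cons(p(cons(p(a), b)), 0), a)  →  cons(p(a), b)   [R6 at ε]

cons(p(a), b)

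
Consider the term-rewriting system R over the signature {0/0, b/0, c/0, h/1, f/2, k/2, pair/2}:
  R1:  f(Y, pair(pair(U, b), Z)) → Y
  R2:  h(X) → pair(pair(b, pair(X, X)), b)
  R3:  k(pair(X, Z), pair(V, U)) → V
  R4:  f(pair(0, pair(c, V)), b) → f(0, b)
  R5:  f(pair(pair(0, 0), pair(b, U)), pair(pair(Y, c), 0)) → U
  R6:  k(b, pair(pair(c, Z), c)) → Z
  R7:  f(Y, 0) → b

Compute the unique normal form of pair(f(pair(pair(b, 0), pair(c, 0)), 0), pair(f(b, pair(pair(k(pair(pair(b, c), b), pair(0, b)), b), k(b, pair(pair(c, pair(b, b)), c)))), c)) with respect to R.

pair(b, pair(b, c))

1. pair(f(pair(pair(b, 0), pair(c, 0)), 0), pair(f(b, pair(pair(k(pair(pair(b, c), b), pair(0, b)), b), k(b, pair(pair(c, pair(b, b)), c)))), c))  →  pair(b, pair(f(b, pair(pair(k(pair(pair(b, c), b), pair(0, b)), b), k(b, pair(pair(c, pair(b, b)), c)))), c))   [R7 at 1]
2. pair(b, pair(f(b, pair(pair(k(pair(pair(b, c), b), pair(0, b)), b), k(b, pair(pair(c, pair(b, b)), c)))), c))  →  pair(b, pair(b, c))   [R1 at 2.1]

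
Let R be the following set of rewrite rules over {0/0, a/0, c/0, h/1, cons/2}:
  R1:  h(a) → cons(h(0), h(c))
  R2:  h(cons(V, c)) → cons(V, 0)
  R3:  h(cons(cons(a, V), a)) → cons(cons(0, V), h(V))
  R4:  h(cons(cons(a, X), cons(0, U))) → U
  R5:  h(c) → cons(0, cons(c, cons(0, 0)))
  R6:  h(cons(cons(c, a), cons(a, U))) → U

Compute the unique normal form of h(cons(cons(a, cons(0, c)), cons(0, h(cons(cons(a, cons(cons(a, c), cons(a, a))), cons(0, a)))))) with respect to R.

a

1. h(cons(cons(a, cons(0, c)), cons(0, h(cons(cons(a, cons(cons(a, c), cons(a, a))), cons(0, a))))))  →  h(cons(cons(a, cons(cons(a, c), cons(a, a))), cons(0, a)))   [R4 at ε]
2. h(cons(cons(a, cons(cons(a, c), cons(a, a))), cons(0, a)))  →  a   [R4 at ε]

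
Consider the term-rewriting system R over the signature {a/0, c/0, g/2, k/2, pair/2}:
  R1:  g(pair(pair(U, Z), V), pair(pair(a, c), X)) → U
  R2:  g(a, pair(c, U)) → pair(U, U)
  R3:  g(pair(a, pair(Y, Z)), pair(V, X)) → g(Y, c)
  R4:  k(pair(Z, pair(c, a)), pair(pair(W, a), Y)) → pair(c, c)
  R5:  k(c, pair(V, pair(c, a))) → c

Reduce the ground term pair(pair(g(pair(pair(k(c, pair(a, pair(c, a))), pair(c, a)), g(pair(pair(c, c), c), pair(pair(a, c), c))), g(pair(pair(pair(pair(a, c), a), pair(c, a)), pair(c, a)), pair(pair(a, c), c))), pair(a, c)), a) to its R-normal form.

1. pair(pair(g(pair(pair(k(c, pair(a, pair(c, a))), pair(c, a)), g(pair(pair(c, c), c), pair(pair(a, c), c))), g(pair(pair(pair(pair(a, c), a), pair(c, a)), pair(c, a)), pair(pair(a, c), c))), pair(a, c)), a)  →  pair(pair(g(pair(pair(c, pair(c, a)), g(pair(pair(c, c), c), pair(pair(a, c), c))), g(pair(pair(pair(pair(a, c), a), pair(c, a)), pair(c, a)), pair(pair(a, c), c))), pair(a, c)), a)   [R5 at 1.1.1.1.1]
2. pair(pair(g(pair(pair(c, pair(c, a)), g(pair(pair(c, c), c), pair(pair(a, c), c))), g(pair(pair(pair(pair(a, c), a), pair(c, a)), pair(c, a)), pair(pair(a, c), c))), pair(a, c)), a)  →  pair(pair(g(pair(pair(c, pair(c, a)), c), g(pair(pair(pair(pair(a, c), a), pair(c, a)), pair(c, a)), pair(pair(a, c), c))), pair(a, c)), a)   [R1 at 1.1.1.2]
3. pair(pair(g(pair(pair(c, pair(c, a)), c), g(pair(pair(pair(pair(a, c), a), pair(c, a)), pair(c, a)), pair(pair(a, c), c))), pair(a, c)), a)  →  pair(pair(g(pair(pair(c, pair(c, a)), c), pair(pair(a, c), a)), pair(a, c)), a)   [R1 at 1.1.2]
4. pair(pair(g(pair(pair(c, pair(c, a)), c), pair(pair(a, c), a)), pair(a, c)), a)  →  pair(pair(c, pair(a, c)), a)   [R1 at 1.1]

pair(pair(c, pair(a, c)), a)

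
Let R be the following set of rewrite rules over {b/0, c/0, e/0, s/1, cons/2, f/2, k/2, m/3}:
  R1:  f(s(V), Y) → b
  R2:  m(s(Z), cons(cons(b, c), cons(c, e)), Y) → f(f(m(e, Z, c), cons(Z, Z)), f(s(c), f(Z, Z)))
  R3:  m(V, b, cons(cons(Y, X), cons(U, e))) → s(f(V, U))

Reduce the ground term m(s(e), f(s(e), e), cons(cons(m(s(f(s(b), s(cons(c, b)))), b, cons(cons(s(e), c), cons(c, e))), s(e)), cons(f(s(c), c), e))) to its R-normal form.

s(b)

1. m(s(e), f(s(e), e), cons(cons(m(s(f(s(b), s(cons(c, b)))), b, cons(cons(s(e), c), cons(c, e))), s(e)), cons(f(s(c), c), e)))  →  m(s(e), b, cons(cons(m(s(f(s(b), s(cons(c, b)))), b, cons(cons(s(e), c), cons(c, e))), s(e)), cons(f(s(c), c), e)))   [R1 at 2]
2. m(s(e), b, cons(cons(m(s(f(s(b), s(cons(c, b)))), b, cons(cons(s(e), c), cons(c, e))), s(e)), cons(f(s(c), c), e)))  →  s(f(s(e), f(s(c), c)))   [R3 at ε]
3. s(f(s(e), f(s(c), c)))  →  s(b)   [R1 at 1]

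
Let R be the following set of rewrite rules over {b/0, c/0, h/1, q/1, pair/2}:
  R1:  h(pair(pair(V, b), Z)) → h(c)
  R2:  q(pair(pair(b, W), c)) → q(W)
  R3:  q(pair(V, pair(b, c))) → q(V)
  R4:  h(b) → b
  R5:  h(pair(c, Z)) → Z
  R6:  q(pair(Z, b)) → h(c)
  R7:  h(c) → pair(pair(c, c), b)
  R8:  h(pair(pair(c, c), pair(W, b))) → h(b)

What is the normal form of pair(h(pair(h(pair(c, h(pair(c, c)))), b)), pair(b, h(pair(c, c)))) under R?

pair(b, pair(b, c))

1. pair(h(pair(h(pair(c, h(pair(c, c)))), b)), pair(b, h(pair(c, c))))  →  pair(h(pair(h(pair(c, c)), b)), pair(b, h(pair(c, c))))   [R5 at 1.1.1]
2. pair(h(pair(h(pair(c, c)), b)), pair(b, h(pair(c, c))))  →  pair(h(pair(c, b)), pair(b, h(pair(c, c))))   [R5 at 1.1.1]
3. pair(h(pair(c, b)), pair(b, h(pair(c, c))))  →  pair(b, pair(b, h(pair(c, c))))   [R5 at 1]
4. pair(b, pair(b, h(pair(c, c))))  →  pair(b, pair(b, c))   [R5 at 2.2]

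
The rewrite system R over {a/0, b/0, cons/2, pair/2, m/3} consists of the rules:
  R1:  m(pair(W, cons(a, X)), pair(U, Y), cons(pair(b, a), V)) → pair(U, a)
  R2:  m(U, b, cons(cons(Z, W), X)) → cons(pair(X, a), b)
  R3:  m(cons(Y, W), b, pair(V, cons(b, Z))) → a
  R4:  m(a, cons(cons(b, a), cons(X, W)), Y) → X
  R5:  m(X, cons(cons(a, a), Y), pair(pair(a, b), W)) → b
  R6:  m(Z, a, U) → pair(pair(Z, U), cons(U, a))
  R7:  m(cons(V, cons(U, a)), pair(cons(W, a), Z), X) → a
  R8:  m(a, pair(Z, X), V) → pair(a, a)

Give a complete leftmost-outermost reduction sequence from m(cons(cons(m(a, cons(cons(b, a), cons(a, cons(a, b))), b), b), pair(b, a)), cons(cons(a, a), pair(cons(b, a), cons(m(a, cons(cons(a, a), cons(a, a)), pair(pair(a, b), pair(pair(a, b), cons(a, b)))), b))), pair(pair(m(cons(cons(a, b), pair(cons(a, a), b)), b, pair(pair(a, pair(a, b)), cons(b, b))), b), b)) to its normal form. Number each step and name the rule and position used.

b

1. m(cons(cons(m(a, cons(cons(b, a), cons(a, cons(a, b))), b), b), pair(b, a)), cons(cons(a, a), pair(cons(b, a), cons(m(a, cons(cons(a, a), cons(a, a)), pair(pair(a, b), pair(pair(a, b), cons(a, b)))), b))), pair(pair(m(cons(cons(a, b), pair(cons(a, a), b)), b, pair(pair(a, pair(a, b)), cons(b, b))), b), b))  →  m(cons(cons(a, b), pair(b, a)), cons(cons(a, a), pair(cons(b, a), cons(m(a, cons(cons(a, a), cons(a, a)), pair(pair(a, b), pair(pair(a, b), cons(a, b)))), b))), pair(pair(m(cons(cons(a, b), pair(cons(a, a), b)), b, pair(pair(a, pair(a, b)), cons(b, b))), b), b))   [R4 at 1.1.1]
2. m(cons(cons(a, b), pair(b, a)), cons(cons(a, a), pair(cons(b, a), cons(m(a, cons(cons(a, a), cons(a, a)), pair(pair(a, b), pair(pair(a, b), cons(a, b)))), b))), pair(pair(m(cons(cons(a, b), pair(cons(a, a), b)), b, pair(pair(a, pair(a, b)), cons(b, b))), b), b))  →  m(cons(cons(a, b), pair(b, a)), cons(cons(a, a), pair(cons(b, a), cons(b, b))), pair(pair(m(cons(cons(a, b), pair(cons(a, a), b)), b, pair(pair(a, pair(a, b)), cons(b, b))), b), b))   [R5 at 2.2.2.1]
3. m(cons(cons(a, b), pair(b, a)), cons(cons(a, a), pair(cons(b, a), cons(b, b))), pair(pair(m(cons(cons(a, b), pair(cons(a, a), b)), b, pair(pair(a, pair(a, b)), cons(b, b))), b), b))  →  m(cons(cons(a, b), pair(b, a)), cons(cons(a, a), pair(cons(b, a), cons(b, b))), pair(pair(a, b), b))   [R3 at 3.1.1]
4. m(cons(cons(a, b), pair(b, a)), cons(cons(a, a), pair(cons(b, a), cons(b, b))), pair(pair(a, b), b))  →  b   [R5 at ε]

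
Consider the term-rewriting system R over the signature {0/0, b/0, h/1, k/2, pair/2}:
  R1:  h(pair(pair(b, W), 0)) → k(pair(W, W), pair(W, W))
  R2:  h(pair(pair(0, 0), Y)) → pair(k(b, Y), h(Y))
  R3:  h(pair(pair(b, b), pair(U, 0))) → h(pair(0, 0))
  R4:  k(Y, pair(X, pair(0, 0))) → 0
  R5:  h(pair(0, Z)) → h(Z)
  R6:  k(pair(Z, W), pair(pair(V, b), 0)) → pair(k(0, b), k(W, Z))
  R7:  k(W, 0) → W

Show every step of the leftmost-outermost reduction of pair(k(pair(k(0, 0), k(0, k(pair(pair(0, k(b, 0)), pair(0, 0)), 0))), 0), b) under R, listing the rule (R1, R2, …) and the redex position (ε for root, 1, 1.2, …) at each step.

pair(pair(0, 0), b)

1. pair(k(pair(k(0, 0), k(0, k(pair(pair(0, k(b, 0)), pair(0, 0)), 0))), 0), b)  →  pair(pair(k(0, 0), k(0, k(pair(pair(0, k(b, 0)), pair(0, 0)), 0))), b)   [R7 at 1]
2. pair(pair(k(0, 0), k(0, k(pair(pair(0, k(b, 0)), pair(0, 0)), 0))), b)  →  pair(pair(0, k(0, k(pair(pair(0, k(b, 0)), pair(0, 0)), 0))), b)   [R7 at 1.1]
3. pair(pair(0, k(0, k(pair(pair(0, k(b, 0)), pair(0, 0)), 0))), b)  →  pair(pair(0, k(0, pair(pair(0, k(b, 0)), pair(0, 0)))), b)   [R7 at 1.2.2]
4. pair(pair(0, k(0, pair(pair(0, k(b, 0)), pair(0, 0)))), b)  →  pair(pair(0, 0), b)   [R4 at 1.2]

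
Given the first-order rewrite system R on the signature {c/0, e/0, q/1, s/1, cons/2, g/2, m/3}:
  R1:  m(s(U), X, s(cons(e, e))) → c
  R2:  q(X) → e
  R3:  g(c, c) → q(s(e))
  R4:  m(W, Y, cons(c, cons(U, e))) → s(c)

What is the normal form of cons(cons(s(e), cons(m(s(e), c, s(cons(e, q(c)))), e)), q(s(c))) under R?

1. cons(cons(s(e), cons(m(s(e), c, s(cons(e, q(c)))), e)), q(s(c)))  →  cons(cons(s(e), cons(m(s(e), c, s(cons(e, e))), e)), q(s(c)))   [R2 at 1.2.1.3.1.2]
2. cons(cons(s(e), cons(m(s(e), c, s(cons(e, e))), e)), q(s(c)))  →  cons(cons(s(e), cons(c, e)), q(s(c)))   [R1 at 1.2.1]
3. cons(cons(s(e), cons(c, e)), q(s(c)))  →  cons(cons(s(e), cons(c, e)), e)   [R2 at 2]

cons(cons(s(e), cons(c, e)), e)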